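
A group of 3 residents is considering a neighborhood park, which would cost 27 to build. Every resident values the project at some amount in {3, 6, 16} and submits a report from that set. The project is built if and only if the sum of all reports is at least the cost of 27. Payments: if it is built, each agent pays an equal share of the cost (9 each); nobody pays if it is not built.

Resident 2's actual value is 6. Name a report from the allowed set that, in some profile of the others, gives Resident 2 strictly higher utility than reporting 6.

Suppose Resident 1 reports 6 and Resident 3 reports 16.
Report 6: project built, pays 9, utility 6 - 9 = -3.
Report 3: project not built, utility 0.
So reporting 3 beats truth here (0 > -3).

3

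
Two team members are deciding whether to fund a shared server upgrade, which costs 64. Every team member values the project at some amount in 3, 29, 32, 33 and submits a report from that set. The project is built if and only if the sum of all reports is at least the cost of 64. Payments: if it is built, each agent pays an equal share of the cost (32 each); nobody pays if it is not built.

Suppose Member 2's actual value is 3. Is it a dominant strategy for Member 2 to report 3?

Yes

Check each profile of the others' reports and compare truth against every alternative report.
Others report (3): truth gives 0, best alternative gives 0.
Others report (29): truth gives 0, best alternative gives 0.
Others report (32): truth gives 0, best alternative gives 0.
Others report (33): truth gives 0, best alternative gives 0.
In every case the truthful report is at least as good as any alternative, so it is a dominant strategy.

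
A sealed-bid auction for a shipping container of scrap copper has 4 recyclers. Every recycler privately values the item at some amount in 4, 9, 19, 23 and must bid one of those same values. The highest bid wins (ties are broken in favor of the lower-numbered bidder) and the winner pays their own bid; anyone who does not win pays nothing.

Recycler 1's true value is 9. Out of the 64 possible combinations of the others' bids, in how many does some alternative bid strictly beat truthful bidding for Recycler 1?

Others bid (4, 4, 4): truth gives 0; bid 4 gives 5 > 0. Violating.
Others bid (4, 4, 9): truth gives 0; no alternative beats it.
Others bid (4, 4, 19): truth gives 0; no alternative beats it.
(Checking all 64 profiles: 1 has a profitable deviation, 63 do not.)

1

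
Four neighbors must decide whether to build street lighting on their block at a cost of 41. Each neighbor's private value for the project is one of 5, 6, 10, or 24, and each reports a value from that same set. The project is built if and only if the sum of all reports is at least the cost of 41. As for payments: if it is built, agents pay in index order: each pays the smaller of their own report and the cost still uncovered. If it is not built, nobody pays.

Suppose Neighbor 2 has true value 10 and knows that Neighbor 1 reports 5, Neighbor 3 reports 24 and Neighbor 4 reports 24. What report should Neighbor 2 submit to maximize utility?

Report 5: project built, pays 5, utility 10 - 5 = 5.
Report 6: project built, pays 6, utility 10 - 6 = 4.
Report 10: project built, pays 10, utility 10 - 10 = 0.
Report 24: project built, pays 24, utility 10 - 24 = -14.
The best choice is 5 with utility 5.

5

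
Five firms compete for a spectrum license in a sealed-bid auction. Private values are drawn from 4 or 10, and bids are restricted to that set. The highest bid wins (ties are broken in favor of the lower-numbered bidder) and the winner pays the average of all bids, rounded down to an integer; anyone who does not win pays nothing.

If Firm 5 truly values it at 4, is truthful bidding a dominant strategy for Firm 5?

Check each profile of the others' bids and compare truth against every alternative bid.
Others bid (4, 4, 4, 4): truth gives 0, best alternative gives -1.
Others bid (4, 4, 4, 10): truth gives 0, best alternative gives 0.
Others bid (4, 4, 10, 4): truth gives 0, best alternative gives 0.
Others bid (4, 4, 10, 10): truth gives 0, best alternative gives 0.
Others bid (4, 10, 4, 4): truth gives 0, best alternative gives 0.
Others bid (4, 10, 4, 10): truth gives 0, best alternative gives 0.
(Remaining 10 profiles checked similarly; truth is weakly best in each.)
In every case the truthful bid is at least as good as any alternative, so it is a dominant strategy.

Yes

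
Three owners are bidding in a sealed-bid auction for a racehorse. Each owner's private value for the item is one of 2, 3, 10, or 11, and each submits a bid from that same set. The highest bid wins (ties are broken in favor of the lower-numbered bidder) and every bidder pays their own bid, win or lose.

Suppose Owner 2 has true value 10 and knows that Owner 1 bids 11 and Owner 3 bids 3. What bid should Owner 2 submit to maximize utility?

2

Bid 2: loses but pays 2, utility -2.
Bid 3: loses but pays 3, utility -3.
Bid 10: loses but pays 10, utility -10.
Bid 11: loses but pays 11, utility -11.
The best choice is 2 with utility -2.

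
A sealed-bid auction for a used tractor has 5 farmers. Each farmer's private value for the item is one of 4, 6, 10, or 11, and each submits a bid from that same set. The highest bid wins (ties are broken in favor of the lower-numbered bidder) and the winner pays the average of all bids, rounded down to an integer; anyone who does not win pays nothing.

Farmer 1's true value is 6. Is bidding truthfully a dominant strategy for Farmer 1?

Yes

Check each profile of the others' bids and compare truth against every alternative bid.
Others bid (4, 4, 4, 6): truth gives 2, best alternative gives 1.
Others bid (4, 4, 6, 4): truth gives 2, best alternative gives 1.
Others bid (4, 6, 4, 4): truth gives 2, best alternative gives 1.
Others bid (6, 4, 4, 4): truth gives 2, best alternative gives 1.
Others bid (4, 4, 6, 6): truth gives 1, best alternative gives 0.
Others bid (4, 6, 4, 6): truth gives 1, best alternative gives 0.
(Remaining 250 profiles checked similarly; truth is weakly best in each.)
In every case the truthful bid is at least as good as any alternative, so it is a dominant strategy.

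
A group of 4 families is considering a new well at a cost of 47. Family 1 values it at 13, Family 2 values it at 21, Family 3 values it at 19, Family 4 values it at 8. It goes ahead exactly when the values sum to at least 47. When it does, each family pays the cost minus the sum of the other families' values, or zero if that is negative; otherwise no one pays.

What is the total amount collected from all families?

12

Total value 61 ≥ cost 47, so it is built.
Family 1: others sum to 48; max(0, 47 - 48) = 0.
Family 2: others sum to 40; max(0, 47 - 40) = 7.
Family 3: others sum to 42; max(0, 47 - 42) = 5.
Family 4: others sum to 53; max(0, 47 - 53) = 0.
Total collected = 0 + 7 + 5 + 0 = 12.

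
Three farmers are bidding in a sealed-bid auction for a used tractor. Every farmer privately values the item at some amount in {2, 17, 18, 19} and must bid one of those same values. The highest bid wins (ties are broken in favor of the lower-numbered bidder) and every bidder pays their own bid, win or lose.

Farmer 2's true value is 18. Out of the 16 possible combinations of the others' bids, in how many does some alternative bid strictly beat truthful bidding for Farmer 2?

12

Others bid (2, 2): truth gives 0; bid 17 gives 1 > 0. Violating.
Others bid (2, 17): truth gives 0; bid 17 gives 1 > 0. Violating.
Others bid (2, 19): truth gives -18; bid 19 gives -1 > -18. Violating.
Others bid (17, 19): truth gives -18; bid 19 gives -1 > -18. Violating.
Others bid (2, 18): truth gives 0; no alternative beats it.
Others bid (17, 2): truth gives 0; no alternative beats it.
(Checking all 16 profiles: 12 have a profitable deviation, 4 do not.)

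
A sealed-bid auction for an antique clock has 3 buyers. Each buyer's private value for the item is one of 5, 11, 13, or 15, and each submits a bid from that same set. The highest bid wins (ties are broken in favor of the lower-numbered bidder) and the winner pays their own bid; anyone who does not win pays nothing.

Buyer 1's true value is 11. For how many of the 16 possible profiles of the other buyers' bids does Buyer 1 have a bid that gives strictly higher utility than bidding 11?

Others bid (5, 5): truth gives 0; bid 5 gives 6 > 0. Violating.
Others bid (5, 11): truth gives 0; no alternative beats it.
Others bid (5, 13): truth gives 0; no alternative beats it.
(Checking all 16 profiles: 1 has a profitable deviation, 15 do not.)

1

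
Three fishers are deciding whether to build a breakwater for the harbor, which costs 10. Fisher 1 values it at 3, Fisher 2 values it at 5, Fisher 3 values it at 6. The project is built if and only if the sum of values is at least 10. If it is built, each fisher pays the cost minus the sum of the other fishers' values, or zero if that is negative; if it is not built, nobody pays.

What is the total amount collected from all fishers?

Total value 14 ≥ cost 10, so it is built.
Fisher 1: others sum to 11; max(0, 10 - 11) = 0.
Fisher 2: others sum to 9; max(0, 10 - 9) = 1.
Fisher 3: others sum to 8; max(0, 10 - 8) = 2.
Total collected = 0 + 1 + 2 = 3.

3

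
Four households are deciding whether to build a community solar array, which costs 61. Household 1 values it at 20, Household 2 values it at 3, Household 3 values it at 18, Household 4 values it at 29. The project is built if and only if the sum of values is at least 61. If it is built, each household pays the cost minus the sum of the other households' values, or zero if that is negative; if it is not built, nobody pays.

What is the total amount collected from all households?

40

Total value 70 ≥ cost 61, so it is built.
Household 1: others sum to 50; max(0, 61 - 50) = 11.
Household 2: others sum to 67; max(0, 61 - 67) = 0.
Household 3: others sum to 52; max(0, 61 - 52) = 9.
Household 4: others sum to 41; max(0, 61 - 41) = 20.
Total collected = 11 + 0 + 9 + 20 = 40.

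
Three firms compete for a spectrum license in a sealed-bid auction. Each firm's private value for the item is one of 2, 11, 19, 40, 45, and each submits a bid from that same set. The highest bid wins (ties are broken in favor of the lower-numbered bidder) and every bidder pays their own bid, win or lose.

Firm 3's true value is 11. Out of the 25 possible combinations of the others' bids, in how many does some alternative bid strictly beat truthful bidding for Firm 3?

24

Others bid (2, 11): truth gives -11; bid 2 gives -2 > -11. Violating.
Others bid (2, 19): truth gives -11; bid 2 gives -2 > -11. Violating.
Others bid (2, 40): truth gives -11; bid 2 gives -2 > -11. Violating.
Others bid (2, 45): truth gives -11; bid 2 gives -2 > -11. Violating.
Others bid (2, 2): truth gives 0; no alternative beats it.
(Checking all 25 profiles: 24 have a profitable deviation, 1 does not.)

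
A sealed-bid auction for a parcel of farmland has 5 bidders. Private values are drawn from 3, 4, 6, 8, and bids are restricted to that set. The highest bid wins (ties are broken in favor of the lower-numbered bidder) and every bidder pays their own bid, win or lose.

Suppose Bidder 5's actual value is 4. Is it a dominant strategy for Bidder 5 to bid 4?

No

Consider the case where Bidder 1 bids 3, Bidder 2 bids 3, Bidder 3 bids 3 and Bidder 4 bids 4.
Truthful bid 4: loses but pays 4, utility -4.
Bid 3 instead: loses but pays 3, utility -3.
Since -3 > -4, bidding 3 is strictly better here, so truthful bidding is not dominant.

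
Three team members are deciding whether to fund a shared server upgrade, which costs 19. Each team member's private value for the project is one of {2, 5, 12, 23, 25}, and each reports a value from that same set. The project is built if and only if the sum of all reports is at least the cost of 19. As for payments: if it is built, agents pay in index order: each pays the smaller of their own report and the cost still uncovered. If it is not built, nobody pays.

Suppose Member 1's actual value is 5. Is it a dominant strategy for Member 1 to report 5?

No

Consider the case where Member 2 reports 2 and Member 3 reports 23.
Truthful report 5: project built, pays 5, utility 5 - 5 = 0.
Report 2 instead: project built, pays 2, utility 5 - 2 = 3.
Since 3 > 0, reporting 2 is strictly better here, so truthful reporting is not dominant.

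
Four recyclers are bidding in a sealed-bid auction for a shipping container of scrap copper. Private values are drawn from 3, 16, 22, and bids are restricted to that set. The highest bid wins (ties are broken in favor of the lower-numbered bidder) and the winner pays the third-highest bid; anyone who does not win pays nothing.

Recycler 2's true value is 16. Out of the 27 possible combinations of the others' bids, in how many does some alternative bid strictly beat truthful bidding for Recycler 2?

Others bid (3, 3, 22): truth gives 0; bid 22 gives 13 > 0. Violating.
Others bid (3, 22, 3): truth gives 0; bid 22 gives 13 > 0. Violating.
Others bid (16, 3, 3): truth gives 0; bid 22 gives 13 > 0. Violating.
Others bid (3, 3, 3): truth gives 13; no alternative beats it.
Others bid (3, 3, 16): truth gives 13; no alternative beats it.
(Checking all 27 profiles: 3 have a profitable deviation, 24 do not.)

3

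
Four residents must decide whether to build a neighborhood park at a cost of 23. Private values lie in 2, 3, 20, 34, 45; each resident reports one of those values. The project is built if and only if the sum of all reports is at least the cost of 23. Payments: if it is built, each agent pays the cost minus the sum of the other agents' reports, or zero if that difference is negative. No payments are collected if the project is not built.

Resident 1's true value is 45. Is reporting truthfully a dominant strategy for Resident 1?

Check each profile of the others' reports and compare truth against every alternative report.
Others report (2, 2, 20): truth gives 45, best alternative gives 45.
Others report (2, 2, 34): truth gives 45, best alternative gives 45.
Others report (2, 2, 45): truth gives 45, best alternative gives 45.
Others report (2, 3, 20): truth gives 45, best alternative gives 45.
Others report (2, 3, 34): truth gives 45, best alternative gives 45.
Others report (2, 3, 45): truth gives 45, best alternative gives 45.
(Remaining 119 profiles checked similarly; truth is weakly best in each.)
In every case the truthful report is at least as good as any alternative, so it is a dominant strategy.

Yes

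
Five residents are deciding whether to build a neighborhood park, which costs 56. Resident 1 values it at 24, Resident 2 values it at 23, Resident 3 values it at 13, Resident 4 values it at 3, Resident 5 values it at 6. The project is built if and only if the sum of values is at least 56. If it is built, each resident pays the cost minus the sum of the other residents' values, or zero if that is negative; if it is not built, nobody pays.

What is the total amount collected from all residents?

Total value 69 ≥ cost 56, so it is built.
Resident 1: others sum to 45; max(0, 56 - 45) = 11.
Resident 2: others sum to 46; max(0, 56 - 46) = 10.
Resident 3: others sum to 56; max(0, 56 - 56) = 0.
Resident 4: others sum to 66; max(0, 56 - 66) = 0.
Resident 5: others sum to 63; max(0, 56 - 63) = 0.
Total collected = 11 + 10 + 0 + 0 + 0 = 21.

21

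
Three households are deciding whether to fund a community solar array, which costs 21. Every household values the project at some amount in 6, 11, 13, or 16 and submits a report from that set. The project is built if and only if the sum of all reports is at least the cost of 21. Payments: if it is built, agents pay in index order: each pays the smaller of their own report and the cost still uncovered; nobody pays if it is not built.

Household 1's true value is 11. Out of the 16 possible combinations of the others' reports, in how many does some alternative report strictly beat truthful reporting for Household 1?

Others report (6, 11): truth gives 0; report 6 gives 5 > 0. Violating.
Others report (6, 13): truth gives 0; report 6 gives 5 > 0. Violating.
Others report (6, 16): truth gives 0; report 6 gives 5 > 0. Violating.
Others report (11, 6): truth gives 0; report 6 gives 5 > 0. Violating.
Others report (6, 6): truth gives 0; no alternative beats it.
(Checking all 16 profiles: 15 have a profitable deviation, 1 does not.)

15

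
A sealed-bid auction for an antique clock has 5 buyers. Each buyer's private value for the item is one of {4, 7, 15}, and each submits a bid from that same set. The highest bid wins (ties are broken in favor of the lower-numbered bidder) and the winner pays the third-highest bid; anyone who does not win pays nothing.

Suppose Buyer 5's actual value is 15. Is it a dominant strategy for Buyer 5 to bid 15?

Check each profile of the others' bids and compare truth against every alternative bid.
Others bid (4, 4, 4, 7): truth gives 11, best alternative gives 0.
Others bid (4, 4, 7, 4): truth gives 11, best alternative gives 0.
Others bid (4, 7, 4, 4): truth gives 11, best alternative gives 0.
Others bid (7, 4, 4, 4): truth gives 11, best alternative gives 0.
Others bid (4, 4, 7, 7): truth gives 8, best alternative gives 0.
Others bid (4, 7, 4, 7): truth gives 8, best alternative gives 0.
(Remaining 75 profiles checked similarly; truth is weakly best in each.)
In every case the truthful bid is at least as good as any alternative, so it is a dominant strategy.

Yes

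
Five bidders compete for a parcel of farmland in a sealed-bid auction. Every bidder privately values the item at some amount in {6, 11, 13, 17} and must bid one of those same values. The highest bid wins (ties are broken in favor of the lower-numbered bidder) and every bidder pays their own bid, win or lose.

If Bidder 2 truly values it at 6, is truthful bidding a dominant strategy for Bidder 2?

No

Consider the case where Bidder 1 bids 6, Bidder 3 bids 6, Bidder 4 bids 6 and Bidder 5 bids 6.
Truthful bid 6: loses but pays 6, utility -6.
Bid 11 instead: wins, pays 11, utility 6 - 11 = -5.
Since -5 > -6, bidding 11 is strictly better here, so truthful bidding is not dominant.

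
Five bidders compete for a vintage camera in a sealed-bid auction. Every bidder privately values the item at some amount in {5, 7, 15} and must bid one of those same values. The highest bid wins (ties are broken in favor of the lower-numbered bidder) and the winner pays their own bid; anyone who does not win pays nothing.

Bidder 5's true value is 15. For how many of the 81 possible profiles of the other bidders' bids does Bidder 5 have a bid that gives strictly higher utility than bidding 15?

Others bid (5, 5, 5, 5): truth gives 0; bid 7 gives 8 > 0. Violating.
Others bid (5, 5, 5, 7): truth gives 0; no alternative beats it.
Others bid (5, 5, 5, 15): truth gives 0; no alternative beats it.
(Checking all 81 profiles: 1 has a profitable deviation, 80 do not.)

1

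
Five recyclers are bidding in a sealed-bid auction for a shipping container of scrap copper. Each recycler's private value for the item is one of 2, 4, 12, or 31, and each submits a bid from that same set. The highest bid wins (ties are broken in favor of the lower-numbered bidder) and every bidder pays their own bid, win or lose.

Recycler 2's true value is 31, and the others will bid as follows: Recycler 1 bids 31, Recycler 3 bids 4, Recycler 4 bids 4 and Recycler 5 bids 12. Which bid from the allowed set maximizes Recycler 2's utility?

2

Bid 2: loses but pays 2, utility -2.
Bid 4: loses but pays 4, utility -4.
Bid 12: loses but pays 12, utility -12.
Bid 31: loses but pays 31, utility -31.
The best choice is 2 with utility -2.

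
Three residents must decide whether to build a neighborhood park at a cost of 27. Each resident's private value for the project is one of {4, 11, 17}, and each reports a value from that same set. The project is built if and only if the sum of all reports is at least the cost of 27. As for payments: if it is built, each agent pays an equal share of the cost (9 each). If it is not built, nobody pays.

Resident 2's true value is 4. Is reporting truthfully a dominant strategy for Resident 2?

Check each profile of the others' reports and compare truth against every alternative report.
Others report (4, 17): truth gives 0, best alternative gives -5.
Others report (11, 11): truth gives 0, best alternative gives -5.
Others report (17, 4): truth gives 0, best alternative gives -5.
Others report (11, 17): truth gives -5, best alternative gives -5.
Others report (17, 11): truth gives -5, best alternative gives -5.
Others report (17, 17): truth gives -5, best alternative gives -5.
(Remaining 3 profiles checked similarly; truth is weakly best in each.)
In every case the truthful report is at least as good as any alternative, so it is a dominant strategy.

Yes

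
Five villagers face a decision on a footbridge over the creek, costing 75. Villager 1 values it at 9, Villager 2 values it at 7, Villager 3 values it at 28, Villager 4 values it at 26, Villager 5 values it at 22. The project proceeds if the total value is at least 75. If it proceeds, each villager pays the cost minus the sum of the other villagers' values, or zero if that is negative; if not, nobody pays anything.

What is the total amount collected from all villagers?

25

Total value 92 ≥ cost 75, so it is built.
Villager 1: others sum to 83; max(0, 75 - 83) = 0.
Villager 2: others sum to 85; max(0, 75 - 85) = 0.
Villager 3: others sum to 64; max(0, 75 - 64) = 11.
Villager 4: others sum to 66; max(0, 75 - 66) = 9.
Villager 5: others sum to 70; max(0, 75 - 70) = 5.
Total collected = 0 + 0 + 11 + 9 + 5 = 25.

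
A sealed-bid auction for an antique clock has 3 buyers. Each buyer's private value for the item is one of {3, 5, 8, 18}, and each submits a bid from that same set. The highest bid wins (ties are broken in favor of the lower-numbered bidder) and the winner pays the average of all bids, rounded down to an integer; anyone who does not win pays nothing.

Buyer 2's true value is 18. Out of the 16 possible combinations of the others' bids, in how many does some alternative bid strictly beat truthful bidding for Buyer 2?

6

Others bid (3, 3): truth gives 10; bid 5 gives 15 > 10. Violating.
Others bid (3, 5): truth gives 10; bid 5 gives 14 > 10. Violating.
Others bid (3, 8): truth gives 9; bid 8 gives 12 > 9. Violating.
Others bid (5, 3): truth gives 10; bid 8 gives 13 > 10. Violating.
Others bid (3, 18): truth gives 5; no alternative beats it.
Others bid (5, 18): truth gives 5; no alternative beats it.
(Checking all 16 profiles: 6 have a profitable deviation, 10 do not.)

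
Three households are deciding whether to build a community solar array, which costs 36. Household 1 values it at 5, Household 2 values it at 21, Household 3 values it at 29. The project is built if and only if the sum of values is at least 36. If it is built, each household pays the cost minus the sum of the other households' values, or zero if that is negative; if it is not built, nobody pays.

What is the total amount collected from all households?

12

Total value 55 ≥ cost 36, so it is built.
Household 1: others sum to 50; max(0, 36 - 50) = 0.
Household 2: others sum to 34; max(0, 36 - 34) = 2.
Household 3: others sum to 26; max(0, 36 - 26) = 10.
Total collected = 0 + 2 + 10 = 12.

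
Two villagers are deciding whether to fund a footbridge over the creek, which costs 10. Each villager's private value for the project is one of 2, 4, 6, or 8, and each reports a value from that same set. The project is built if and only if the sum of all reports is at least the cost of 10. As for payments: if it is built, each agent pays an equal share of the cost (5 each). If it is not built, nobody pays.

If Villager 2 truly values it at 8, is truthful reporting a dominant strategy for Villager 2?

Check each profile of the others' reports and compare truth against every alternative report.
Others report (2): truth gives 3, best alternative gives 0.
Others report (4): truth gives 3, best alternative gives 3.
Others report (6): truth gives 3, best alternative gives 3.
Others report (8): truth gives 3, best alternative gives 3.
In every case the truthful report is at least as good as any alternative, so it is a dominant strategy.

Yes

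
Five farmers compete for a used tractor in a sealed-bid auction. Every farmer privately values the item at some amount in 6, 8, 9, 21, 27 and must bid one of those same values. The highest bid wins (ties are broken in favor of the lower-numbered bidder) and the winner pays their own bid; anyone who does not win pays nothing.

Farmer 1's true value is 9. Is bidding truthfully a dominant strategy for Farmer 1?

Consider the case where Farmer 2 bids 6, Farmer 3 bids 6, Farmer 4 bids 6 and Farmer 5 bids 6.
Truthful bid 9: wins, pays 9, utility 9 - 9 = 0.
Bid 6 instead: wins, pays 6, utility 9 - 6 = 3.
Since 3 > 0, bidding 6 is strictly better here, so truthful bidding is not dominant.

No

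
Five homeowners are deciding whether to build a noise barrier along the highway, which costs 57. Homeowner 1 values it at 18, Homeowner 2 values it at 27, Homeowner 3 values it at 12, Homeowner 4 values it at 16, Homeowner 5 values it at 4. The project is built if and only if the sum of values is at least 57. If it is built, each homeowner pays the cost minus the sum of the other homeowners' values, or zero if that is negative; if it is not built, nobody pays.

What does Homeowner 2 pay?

Total value 77 ≥ cost 57, so the project is built.
The other homeowners' values sum to 50.
Cost minus that sum is 57 - 50 = 7.

7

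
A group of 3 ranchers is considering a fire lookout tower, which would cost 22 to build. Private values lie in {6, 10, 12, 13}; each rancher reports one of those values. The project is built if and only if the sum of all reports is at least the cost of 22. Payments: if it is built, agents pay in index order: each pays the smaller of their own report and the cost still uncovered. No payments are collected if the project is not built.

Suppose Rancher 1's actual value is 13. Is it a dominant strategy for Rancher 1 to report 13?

No

Consider the case where Rancher 2 reports 6 and Rancher 3 reports 6.
Truthful report 13: project built, pays 13, utility 13 - 13 = 0.
Report 10 instead: project built, pays 10, utility 13 - 10 = 3.
Since 3 > 0, reporting 10 is strictly better here, so truthful reporting is not dominant.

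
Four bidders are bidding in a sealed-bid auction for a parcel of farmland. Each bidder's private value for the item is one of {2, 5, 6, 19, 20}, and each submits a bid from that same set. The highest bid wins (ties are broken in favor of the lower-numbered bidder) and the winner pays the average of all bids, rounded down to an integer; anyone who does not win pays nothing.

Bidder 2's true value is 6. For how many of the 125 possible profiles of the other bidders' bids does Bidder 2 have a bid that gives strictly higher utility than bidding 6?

1

Others bid (2, 2, 2): truth gives 3; bid 5 gives 4 > 3. Violating.
Others bid (2, 2, 5): truth gives 3; no alternative beats it.
Others bid (2, 2, 6): truth gives 2; no alternative beats it.
(Checking all 125 profiles: 1 has a profitable deviation, 124 do not.)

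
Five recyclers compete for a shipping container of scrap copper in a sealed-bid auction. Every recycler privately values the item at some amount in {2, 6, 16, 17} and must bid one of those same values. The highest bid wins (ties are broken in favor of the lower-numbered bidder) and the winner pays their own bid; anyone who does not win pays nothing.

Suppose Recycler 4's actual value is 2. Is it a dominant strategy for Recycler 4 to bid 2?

Yes

Check each profile of the others' bids and compare truth against every alternative bid.
Others bid (2, 2, 2, 2): truth gives 0, best alternative gives -4.
Others bid (2, 2, 2, 6): truth gives 0, best alternative gives -4.
Others bid (2, 2, 2, 16): truth gives 0, best alternative gives 0.
Others bid (2, 2, 2, 17): truth gives 0, best alternative gives 0.
Others bid (2, 2, 6, 2): truth gives 0, best alternative gives 0.
Others bid (2, 2, 6, 6): truth gives 0, best alternative gives 0.
(Remaining 250 profiles checked similarly; truth is weakly best in each.)
In every case the truthful bid is at least as good as any alternative, so it is a dominant strategy.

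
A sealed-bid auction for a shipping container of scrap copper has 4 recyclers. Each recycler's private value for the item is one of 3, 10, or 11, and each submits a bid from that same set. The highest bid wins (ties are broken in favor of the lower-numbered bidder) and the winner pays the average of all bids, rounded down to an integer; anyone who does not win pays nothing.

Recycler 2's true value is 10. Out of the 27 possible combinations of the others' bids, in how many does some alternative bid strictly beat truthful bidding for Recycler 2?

10

Others bid (3, 3, 11): truth gives 0; bid 11 gives 3 > 0. Violating.
Others bid (3, 10, 11): truth gives 0; bid 11 gives 2 > 0. Violating.
Others bid (3, 11, 3): truth gives 0; bid 11 gives 3 > 0. Violating.
Others bid (3, 11, 10): truth gives 0; bid 11 gives 2 > 0. Violating.
Others bid (3, 3, 3): truth gives 6; no alternative beats it.
Others bid (3, 3, 10): truth gives 4; no alternative beats it.
(Checking all 27 profiles: 10 have a profitable deviation, 17 do not.)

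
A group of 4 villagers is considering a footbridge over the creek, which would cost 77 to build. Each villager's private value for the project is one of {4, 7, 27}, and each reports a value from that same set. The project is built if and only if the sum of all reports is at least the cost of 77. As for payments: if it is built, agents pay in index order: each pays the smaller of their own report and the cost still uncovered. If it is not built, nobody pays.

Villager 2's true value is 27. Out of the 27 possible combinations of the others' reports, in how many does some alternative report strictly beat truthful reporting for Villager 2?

Others report (27, 27, 27): truth gives 0; report 4 gives 23 > 0. Violating.
Others report (4, 4, 4): truth gives 0; no alternative beats it.
Others report (4, 4, 7): truth gives 0; no alternative beats it.
(Checking all 27 profiles: 1 has a profitable deviation, 26 do not.)

1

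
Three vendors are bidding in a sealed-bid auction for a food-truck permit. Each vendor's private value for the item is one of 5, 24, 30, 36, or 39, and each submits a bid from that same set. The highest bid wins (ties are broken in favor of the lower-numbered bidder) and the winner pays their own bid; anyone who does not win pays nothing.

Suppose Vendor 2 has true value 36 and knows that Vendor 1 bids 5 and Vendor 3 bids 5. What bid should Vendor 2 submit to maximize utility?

Bid 5: loses, pays 0, utility 0.
Bid 24: wins, pays 24, utility 36 - 24 = 12.
Bid 30: wins, pays 30, utility 36 - 30 = 6.
Bid 36: wins, pays 36, utility 36 - 36 = 0.
Bid 39: wins, pays 39, utility 36 - 39 = -3.
The best choice is 24 with utility 12.

24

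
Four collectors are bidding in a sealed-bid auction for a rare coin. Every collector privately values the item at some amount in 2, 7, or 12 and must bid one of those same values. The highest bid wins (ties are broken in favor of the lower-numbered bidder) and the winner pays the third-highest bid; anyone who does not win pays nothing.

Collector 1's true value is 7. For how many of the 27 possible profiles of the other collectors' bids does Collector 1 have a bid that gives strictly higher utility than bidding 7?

3

Others bid (2, 2, 12): truth gives 0; bid 12 gives 5 > 0. Violating.
Others bid (2, 12, 2): truth gives 0; bid 12 gives 5 > 0. Violating.
Others bid (12, 2, 2): truth gives 0; bid 12 gives 5 > 0. Violating.
Others bid (2, 2, 2): truth gives 5; no alternative beats it.
Others bid (2, 2, 7): truth gives 5; no alternative beats it.
(Checking all 27 profiles: 3 have a profitable deviation, 24 do not.)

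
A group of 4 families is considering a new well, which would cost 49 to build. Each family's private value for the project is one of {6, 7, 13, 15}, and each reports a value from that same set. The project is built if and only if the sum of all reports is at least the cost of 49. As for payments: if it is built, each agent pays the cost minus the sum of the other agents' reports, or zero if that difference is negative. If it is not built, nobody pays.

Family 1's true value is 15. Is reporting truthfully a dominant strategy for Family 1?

Yes

Check each profile of the others' reports and compare truth against every alternative report.
Others report (7, 13, 15): truth gives 1, best alternative gives 0.
Others report (7, 15, 13): truth gives 1, best alternative gives 0.
Others report (13, 7, 15): truth gives 1, best alternative gives 0.
Others report (13, 15, 7): truth gives 1, best alternative gives 0.
Others report (15, 7, 13): truth gives 1, best alternative gives 0.
Others report (15, 13, 7): truth gives 1, best alternative gives 0.
(Remaining 58 profiles checked similarly; truth is weakly best in each.)
In every case the truthful report is at least as good as any alternative, so it is a dominant strategy.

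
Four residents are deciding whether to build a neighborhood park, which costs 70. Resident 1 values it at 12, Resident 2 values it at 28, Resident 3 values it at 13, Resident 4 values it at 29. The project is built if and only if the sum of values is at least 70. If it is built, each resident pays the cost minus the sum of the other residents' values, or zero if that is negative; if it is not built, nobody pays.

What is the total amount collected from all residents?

34

Total value 82 ≥ cost 70, so it is built.
Resident 1: others sum to 70; max(0, 70 - 70) = 0.
Resident 2: others sum to 54; max(0, 70 - 54) = 16.
Resident 3: others sum to 69; max(0, 70 - 69) = 1.
Resident 4: others sum to 53; max(0, 70 - 53) = 17.
Total collected = 0 + 16 + 1 + 17 = 34.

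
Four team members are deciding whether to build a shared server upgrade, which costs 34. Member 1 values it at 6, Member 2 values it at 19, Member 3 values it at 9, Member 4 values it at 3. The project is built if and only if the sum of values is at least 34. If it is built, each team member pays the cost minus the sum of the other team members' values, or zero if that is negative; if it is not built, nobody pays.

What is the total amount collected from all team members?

25

Total value 37 ≥ cost 34, so it is built.
Member 1: others sum to 31; max(0, 34 - 31) = 3.
Member 2: others sum to 18; max(0, 34 - 18) = 16.
Member 3: others sum to 28; max(0, 34 - 28) = 6.
Member 4: others sum to 34; max(0, 34 - 34) = 0.
Total collected = 3 + 16 + 6 + 0 = 25.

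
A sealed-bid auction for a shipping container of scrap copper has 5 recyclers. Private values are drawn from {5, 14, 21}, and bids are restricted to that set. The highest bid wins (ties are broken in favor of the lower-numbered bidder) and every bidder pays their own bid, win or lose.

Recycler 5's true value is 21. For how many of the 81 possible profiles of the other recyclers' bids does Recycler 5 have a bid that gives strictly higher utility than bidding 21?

Others bid (5, 5, 5, 5): truth gives 0; bid 14 gives 7 > 0. Violating.
Others bid (5, 5, 5, 21): truth gives -21; bid 5 gives -5 > -21. Violating.
Others bid (5, 5, 14, 21): truth gives -21; bid 5 gives -5 > -21. Violating.
Others bid (5, 5, 21, 5): truth gives -21; bid 5 gives -5 > -21. Violating.
Others bid (5, 5, 5, 14): truth gives 0; no alternative beats it.
Others bid (5, 5, 14, 5): truth gives 0; no alternative beats it.
(Checking all 81 profiles: 66 have a profitable deviation, 15 do not.)

66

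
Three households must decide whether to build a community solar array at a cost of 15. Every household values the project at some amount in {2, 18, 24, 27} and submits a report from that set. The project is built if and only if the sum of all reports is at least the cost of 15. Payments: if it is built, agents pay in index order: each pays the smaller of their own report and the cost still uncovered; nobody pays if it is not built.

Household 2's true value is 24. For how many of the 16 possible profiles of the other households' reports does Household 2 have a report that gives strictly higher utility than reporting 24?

3

Others report (2, 18): truth gives 11; report 2 gives 22 > 11. Violating.
Others report (2, 24): truth gives 11; report 2 gives 22 > 11. Violating.
Others report (2, 27): truth gives 11; report 2 gives 22 > 11. Violating.
Others report (2, 2): truth gives 11; no alternative beats it.
Others report (18, 2): truth gives 24; no alternative beats it.
(Checking all 16 profiles: 3 have a profitable deviation, 13 do not.)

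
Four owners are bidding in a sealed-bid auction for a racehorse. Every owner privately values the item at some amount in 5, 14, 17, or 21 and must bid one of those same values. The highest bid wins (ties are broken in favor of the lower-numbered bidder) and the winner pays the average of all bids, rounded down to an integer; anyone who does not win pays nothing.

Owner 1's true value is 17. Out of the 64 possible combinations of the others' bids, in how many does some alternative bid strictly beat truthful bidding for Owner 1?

Others bid (5, 5, 5): truth gives 9; bid 5 gives 12 > 9. Violating.
Others bid (5, 5, 14): truth gives 7; bid 14 gives 8 > 7. Violating.
Others bid (5, 5, 21): truth gives 0; bid 21 gives 4 > 0. Violating.
Others bid (5, 14, 5): truth gives 7; bid 14 gives 8 > 7. Violating.
Others bid (5, 5, 17): truth gives 6; no alternative beats it.
Others bid (5, 14, 17): truth gives 4; no alternative beats it.
(Checking all 64 profiles: 22 have a profitable deviation, 42 do not.)

22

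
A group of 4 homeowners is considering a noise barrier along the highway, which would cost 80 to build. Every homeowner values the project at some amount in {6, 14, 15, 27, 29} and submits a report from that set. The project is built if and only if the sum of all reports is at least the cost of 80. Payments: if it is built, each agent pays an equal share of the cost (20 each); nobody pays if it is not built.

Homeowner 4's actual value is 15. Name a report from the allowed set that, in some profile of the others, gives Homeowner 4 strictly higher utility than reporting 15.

6

Suppose Homeowner 1 reports 14, Homeowner 2 reports 27 and Homeowner 3 reports 27.
Report 15: project built, pays 20, utility 15 - 20 = -5.
Report 6: project not built, utility 0.
So reporting 6 beats truth here (0 > -5).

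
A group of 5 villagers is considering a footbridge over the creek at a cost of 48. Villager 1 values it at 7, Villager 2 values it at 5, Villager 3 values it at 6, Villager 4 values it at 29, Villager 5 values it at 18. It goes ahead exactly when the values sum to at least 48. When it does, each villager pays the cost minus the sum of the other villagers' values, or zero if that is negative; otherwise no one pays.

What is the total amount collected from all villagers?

13

Total value 65 ≥ cost 48, so it is built.
Villager 1: others sum to 58; max(0, 48 - 58) = 0.
Villager 2: others sum to 60; max(0, 48 - 60) = 0.
Villager 3: others sum to 59; max(0, 48 - 59) = 0.
Villager 4: others sum to 36; max(0, 48 - 36) = 12.
Villager 5: others sum to 47; max(0, 48 - 47) = 1.
Total collected = 0 + 0 + 0 + 12 + 1 = 13.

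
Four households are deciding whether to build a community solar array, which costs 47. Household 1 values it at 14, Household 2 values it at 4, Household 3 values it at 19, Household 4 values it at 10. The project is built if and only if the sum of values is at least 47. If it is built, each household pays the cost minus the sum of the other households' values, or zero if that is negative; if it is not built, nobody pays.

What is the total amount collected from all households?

47

Total value 47 ≥ cost 47, so it is built.
Household 1: others sum to 33; max(0, 47 - 33) = 14.
Household 2: others sum to 43; max(0, 47 - 43) = 4.
Household 3: others sum to 28; max(0, 47 - 28) = 19.
Household 4: others sum to 37; max(0, 47 - 37) = 10.
Total collected = 14 + 4 + 19 + 10 = 47.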